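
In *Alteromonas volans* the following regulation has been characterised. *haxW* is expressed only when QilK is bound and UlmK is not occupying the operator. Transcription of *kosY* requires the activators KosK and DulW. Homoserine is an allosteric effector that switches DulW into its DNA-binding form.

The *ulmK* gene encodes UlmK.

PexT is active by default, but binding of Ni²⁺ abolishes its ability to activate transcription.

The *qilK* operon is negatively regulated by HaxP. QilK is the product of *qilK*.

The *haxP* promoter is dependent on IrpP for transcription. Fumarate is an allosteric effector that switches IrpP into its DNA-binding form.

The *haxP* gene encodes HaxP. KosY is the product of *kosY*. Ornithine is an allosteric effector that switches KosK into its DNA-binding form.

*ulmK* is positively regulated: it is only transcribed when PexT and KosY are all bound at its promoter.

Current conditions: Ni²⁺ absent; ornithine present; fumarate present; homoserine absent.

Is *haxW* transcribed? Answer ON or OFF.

Ni²⁺ is absent, so PexT is active.
Ornithine is present, so KosK is active.
Homoserine is absent, so DulW is inactive.
Required activator DulW is absent, so *kosY* is not transcribed.
So KosY is not produced.
Required activator KosY is absent, so *ulmK* is not transcribed.
So UlmK is not produced.
Fumarate is present, so IrpP is active.
No repressor is bound and IrpP is active, so *haxP* is transcribed.
So HaxP is produced and active.
With repressor HaxP bound, *qilK* is not transcribed.
So QilK is not produced.
Required activator QilK is absent, so *haxW* is not transcribed.

OFF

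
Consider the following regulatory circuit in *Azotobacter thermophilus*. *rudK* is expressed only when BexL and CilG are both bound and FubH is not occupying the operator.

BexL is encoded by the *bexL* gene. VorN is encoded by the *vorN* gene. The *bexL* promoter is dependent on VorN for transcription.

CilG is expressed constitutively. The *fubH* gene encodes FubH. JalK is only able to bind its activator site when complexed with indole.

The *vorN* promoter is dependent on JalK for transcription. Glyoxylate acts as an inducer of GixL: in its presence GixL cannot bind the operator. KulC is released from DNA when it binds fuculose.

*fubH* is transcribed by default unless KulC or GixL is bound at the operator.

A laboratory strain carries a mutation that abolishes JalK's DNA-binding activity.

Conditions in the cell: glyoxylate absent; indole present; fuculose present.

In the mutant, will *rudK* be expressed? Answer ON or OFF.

JalK is non-functional in this strain, so it has no effect.
Required activator JalK is absent, so *vorN* is not transcribed.
So VorN is not produced.
Required activator VorN is absent, so *bexL* is not transcribed.
So BexL is not produced.
Fuculose is present, so KulC is inactive.
Glyoxylate is absent, so GixL is active.
With repressor GixL bound, *fubH* is not transcribed.
So FubH is not produced.
CilG is produced constitutively and is active.
Required activator BexL is absent, so *rudK* is not transcribed.

OFF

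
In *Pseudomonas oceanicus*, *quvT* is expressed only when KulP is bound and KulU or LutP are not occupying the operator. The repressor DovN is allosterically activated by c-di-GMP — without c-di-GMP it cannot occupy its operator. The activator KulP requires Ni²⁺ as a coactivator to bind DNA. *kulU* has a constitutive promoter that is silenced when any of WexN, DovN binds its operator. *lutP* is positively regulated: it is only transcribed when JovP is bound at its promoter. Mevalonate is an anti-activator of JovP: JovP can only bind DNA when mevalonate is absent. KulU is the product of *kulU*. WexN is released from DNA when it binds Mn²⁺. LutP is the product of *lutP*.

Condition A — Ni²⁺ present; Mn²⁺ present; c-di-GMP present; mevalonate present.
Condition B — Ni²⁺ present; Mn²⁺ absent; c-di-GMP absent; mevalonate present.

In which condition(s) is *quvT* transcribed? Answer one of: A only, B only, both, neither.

both

Condition A:
Ni²⁺ is present, so KulP is active.
Mn²⁺ is present, so WexN is inactive.
c-di-GMP is present, so DovN is active.
With repressor DovN bound, *kulU* is not transcribed.
So KulU is not produced.
Mevalonate is present, so JovP is inactive.
Required activator JovP is absent, so *lutP* is not transcribed.
So LutP is not produced.
No repressor is bound and KulP is active, so *quvT* is transcribed.
→ *quvT* is ON in A.
Condition B:
Ni²⁺ is present, so KulP is active.
Mn²⁺ is absent, so WexN is active.
c-di-GMP is absent, so DovN is inactive.
With repressor WexN bound, *kulU* is not transcribed.
So KulU is not produced.
Mevalonate is present, so JovP is inactive.
Required activator JovP is absent, so *lutP* is not transcribed.
So LutP is not produced.
No repressor is bound and KulP is active, so *quvT* is transcribed.
→ *quvT* is ON in B.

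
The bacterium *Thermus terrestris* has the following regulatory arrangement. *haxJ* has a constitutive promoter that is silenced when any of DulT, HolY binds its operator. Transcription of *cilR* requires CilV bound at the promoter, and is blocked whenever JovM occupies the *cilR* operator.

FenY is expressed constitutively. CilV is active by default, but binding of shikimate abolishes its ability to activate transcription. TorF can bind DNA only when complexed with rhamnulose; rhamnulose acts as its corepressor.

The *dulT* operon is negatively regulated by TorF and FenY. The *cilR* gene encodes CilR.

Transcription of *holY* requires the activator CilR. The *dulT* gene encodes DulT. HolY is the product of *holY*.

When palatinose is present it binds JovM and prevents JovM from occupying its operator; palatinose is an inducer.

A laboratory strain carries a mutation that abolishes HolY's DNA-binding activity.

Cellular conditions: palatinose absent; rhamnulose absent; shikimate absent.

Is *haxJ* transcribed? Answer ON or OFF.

Rhamnulose is absent, so TorF is inactive.
FenY is produced constitutively and is active.
With repressor FenY bound, *dulT* is not transcribed.
So DulT is not produced.
HolY is non-functional in this strain, so it has no effect.
With no repressor bound, *haxJ* is transcribed.

ON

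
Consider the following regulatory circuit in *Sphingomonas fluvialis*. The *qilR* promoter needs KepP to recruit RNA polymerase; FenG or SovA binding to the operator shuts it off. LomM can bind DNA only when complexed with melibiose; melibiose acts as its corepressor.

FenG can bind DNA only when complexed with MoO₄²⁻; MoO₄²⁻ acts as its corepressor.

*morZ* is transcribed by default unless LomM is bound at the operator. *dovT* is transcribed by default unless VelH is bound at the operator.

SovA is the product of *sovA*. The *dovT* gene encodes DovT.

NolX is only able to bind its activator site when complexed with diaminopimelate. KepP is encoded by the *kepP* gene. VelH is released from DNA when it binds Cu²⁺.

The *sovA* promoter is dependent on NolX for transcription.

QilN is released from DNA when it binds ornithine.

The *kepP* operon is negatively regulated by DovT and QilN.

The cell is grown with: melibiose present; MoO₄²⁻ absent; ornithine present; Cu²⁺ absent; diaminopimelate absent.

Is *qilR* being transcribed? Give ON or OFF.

ON

Cu²⁺ is absent, so VelH is active.
With repressor VelH bound, *dovT* is not transcribed.
So DovT is not produced.
Ornithine is present, so QilN is inactive.
With no repressor bound, *kepP* is transcribed.
So KepP is produced and active.
MoO₄²⁻ is absent, so FenG is inactive.
Diaminopimelate is absent, so NolX is inactive.
Required activator NolX is absent, so *sovA* is not transcribed.
So SovA is not produced.
No repressor is bound and KepP is active, so *qilR* is transcribed.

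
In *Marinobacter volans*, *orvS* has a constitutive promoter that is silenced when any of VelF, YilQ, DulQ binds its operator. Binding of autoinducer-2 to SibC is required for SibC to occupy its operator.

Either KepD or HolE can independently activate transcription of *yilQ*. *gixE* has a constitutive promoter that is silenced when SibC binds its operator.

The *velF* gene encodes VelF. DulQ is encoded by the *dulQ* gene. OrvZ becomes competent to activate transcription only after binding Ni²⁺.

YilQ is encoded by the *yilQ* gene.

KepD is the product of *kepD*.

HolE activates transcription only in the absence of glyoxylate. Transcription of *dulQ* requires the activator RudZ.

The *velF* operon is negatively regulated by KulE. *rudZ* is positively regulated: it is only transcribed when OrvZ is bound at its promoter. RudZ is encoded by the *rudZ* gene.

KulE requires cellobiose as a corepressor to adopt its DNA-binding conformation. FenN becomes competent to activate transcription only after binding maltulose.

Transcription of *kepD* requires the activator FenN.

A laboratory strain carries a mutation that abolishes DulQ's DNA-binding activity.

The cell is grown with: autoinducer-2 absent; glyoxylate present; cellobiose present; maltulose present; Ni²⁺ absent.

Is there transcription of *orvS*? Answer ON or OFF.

OFF

Cellobiose is present, so KulE is active.
With repressor KulE bound, *velF* is not transcribed.
So VelF is not produced.
Maltulose is present, so FenN is active.
No repressor is bound and FenN is active, so *kepD* is transcribed.
So KepD is produced and active.
Glyoxylate is present, so HolE is inactive.
Activator KepD is present, so *yilQ* is transcribed.
So YilQ is produced and active.
DulQ is non-functional in this strain, so it has no effect.
With repressor YilQ bound, *orvS* is not transcribed.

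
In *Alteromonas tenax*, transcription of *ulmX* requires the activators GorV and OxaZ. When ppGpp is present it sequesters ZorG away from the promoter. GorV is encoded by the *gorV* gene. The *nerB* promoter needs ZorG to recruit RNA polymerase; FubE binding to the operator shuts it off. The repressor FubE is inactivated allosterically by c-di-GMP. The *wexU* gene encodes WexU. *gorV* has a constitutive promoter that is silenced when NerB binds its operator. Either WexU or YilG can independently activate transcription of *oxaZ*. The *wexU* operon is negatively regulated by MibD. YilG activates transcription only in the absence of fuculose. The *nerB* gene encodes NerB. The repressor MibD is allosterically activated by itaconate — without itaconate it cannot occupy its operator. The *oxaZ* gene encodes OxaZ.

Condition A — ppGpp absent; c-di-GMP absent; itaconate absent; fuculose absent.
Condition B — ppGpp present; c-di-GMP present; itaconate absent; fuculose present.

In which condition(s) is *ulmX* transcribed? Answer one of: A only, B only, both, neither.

Condition A:
ppGpp is absent, so ZorG is active.
c-di-GMP is absent, so FubE is active.
With repressor FubE bound, *nerB* is not transcribed.
So NerB is not produced.
With no repressor bound, *gorV* is transcribed.
So GorV is produced and active.
Itaconate is absent, so MibD is inactive.
With no repressor bound, *wexU* is transcribed.
So WexU is produced and active.
Fuculose is absent, so YilG is active.
Activator WexU is present, so *oxaZ* is transcribed.
So OxaZ is produced and active.
No repressor is bound and GorV and OxaZ are active, so *ulmX* is transcribed.
→ *ulmX* is ON in A.
Condition B:
ppGpp is present, so ZorG is inactive.
c-di-GMP is present, so FubE is inactive.
Required activator ZorG is absent, so *nerB* is not transcribed.
So NerB is not produced.
With no repressor bound, *gorV* is transcribed.
So GorV is produced and active.
Itaconate is absent, so MibD is inactive.
With no repressor bound, *wexU* is transcribed.
So WexU is produced and active.
Fuculose is present, so YilG is inactive.
Activator WexU is present, so *oxaZ* is transcribed.
So OxaZ is produced and active.
No repressor is bound and GorV and OxaZ are active, so *ulmX* is transcribed.
→ *ulmX* is ON in B.

both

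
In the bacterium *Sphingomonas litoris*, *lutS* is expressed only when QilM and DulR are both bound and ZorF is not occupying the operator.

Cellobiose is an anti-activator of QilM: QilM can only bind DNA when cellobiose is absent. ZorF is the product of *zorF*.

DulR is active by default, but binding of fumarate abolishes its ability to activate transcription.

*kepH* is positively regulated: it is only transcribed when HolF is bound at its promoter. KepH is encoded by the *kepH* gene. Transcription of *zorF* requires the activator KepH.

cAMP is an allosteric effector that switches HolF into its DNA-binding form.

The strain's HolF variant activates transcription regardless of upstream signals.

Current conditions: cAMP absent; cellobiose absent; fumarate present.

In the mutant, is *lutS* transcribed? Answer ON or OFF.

Cellobiose is absent, so QilM is active.
Fumarate is present, so DulR is inactive.
HolF is constitutively active in this strain.
No repressor is bound and HolF is active, so *kepH* is transcribed.
So KepH is produced and active.
No repressor is bound and KepH is active, so *zorF* is transcribed.
So ZorF is produced and active.
With repressor ZorF bound, *lutS* is not transcribed.

OFF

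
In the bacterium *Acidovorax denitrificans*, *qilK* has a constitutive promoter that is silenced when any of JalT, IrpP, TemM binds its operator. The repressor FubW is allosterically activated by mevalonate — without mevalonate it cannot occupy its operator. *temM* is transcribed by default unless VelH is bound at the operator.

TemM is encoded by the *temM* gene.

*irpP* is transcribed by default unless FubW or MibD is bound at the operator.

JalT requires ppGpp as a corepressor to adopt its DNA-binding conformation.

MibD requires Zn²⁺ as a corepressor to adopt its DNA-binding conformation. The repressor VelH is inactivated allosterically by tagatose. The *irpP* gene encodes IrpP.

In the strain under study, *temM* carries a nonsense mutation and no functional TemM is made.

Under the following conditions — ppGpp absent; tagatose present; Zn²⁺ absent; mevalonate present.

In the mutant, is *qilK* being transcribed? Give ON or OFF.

ppGpp is absent, so JalT is inactive.
Mevalonate is present, so FubW is active.
Zn²⁺ is absent, so MibD is inactive.
With repressor FubW bound, *irpP* is not transcribed.
So IrpP is not produced.
TemM is non-functional in this strain, so it has no effect.
With no repressor bound, *qilK* is transcribed.

ON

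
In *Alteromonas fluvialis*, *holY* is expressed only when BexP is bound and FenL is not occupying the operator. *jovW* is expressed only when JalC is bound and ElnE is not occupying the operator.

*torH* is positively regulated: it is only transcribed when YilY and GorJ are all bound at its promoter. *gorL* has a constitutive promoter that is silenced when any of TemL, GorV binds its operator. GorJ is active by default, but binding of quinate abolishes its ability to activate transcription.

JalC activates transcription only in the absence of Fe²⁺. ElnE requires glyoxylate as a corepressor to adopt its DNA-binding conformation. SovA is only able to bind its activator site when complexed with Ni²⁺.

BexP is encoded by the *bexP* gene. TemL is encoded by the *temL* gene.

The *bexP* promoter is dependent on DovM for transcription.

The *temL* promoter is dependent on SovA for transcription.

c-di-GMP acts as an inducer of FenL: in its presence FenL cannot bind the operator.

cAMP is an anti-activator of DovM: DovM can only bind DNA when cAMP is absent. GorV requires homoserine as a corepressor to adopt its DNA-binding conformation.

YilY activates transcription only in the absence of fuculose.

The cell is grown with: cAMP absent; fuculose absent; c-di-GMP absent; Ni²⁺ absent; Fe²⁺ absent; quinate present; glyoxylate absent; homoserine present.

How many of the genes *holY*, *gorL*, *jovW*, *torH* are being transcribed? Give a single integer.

c-di-GMP is absent, so FenL is active.
cAMP is absent, so DovM is active.
No repressor is bound and DovM is active, so *bexP* is transcribed.
So BexP is produced and active.
With repressor FenL bound, *holY* is not transcribed.
→ *holY* is OFF.
Ni²⁺ is absent, so SovA is inactive.
Required activator SovA is absent, so *temL* is not transcribed.
So TemL is not produced.
Homoserine is present, so GorV is active.
With repressor GorV bound, *gorL* is not transcribed.
→ *gorL* is OFF.
Fe²⁺ is absent, so JalC is active.
Glyoxylate is absent, so ElnE is inactive.
No repressor is bound and JalC is active, so *jovW* is transcribed.
→ *jovW* is ON.
Fuculose is absent, so YilY is active.
Quinate is present, so GorJ is inactive.
Required activator GorJ is absent, so *torH* is not transcribed.
→ *torH* is OFF.
1 of the 4 genes is transcribed.

1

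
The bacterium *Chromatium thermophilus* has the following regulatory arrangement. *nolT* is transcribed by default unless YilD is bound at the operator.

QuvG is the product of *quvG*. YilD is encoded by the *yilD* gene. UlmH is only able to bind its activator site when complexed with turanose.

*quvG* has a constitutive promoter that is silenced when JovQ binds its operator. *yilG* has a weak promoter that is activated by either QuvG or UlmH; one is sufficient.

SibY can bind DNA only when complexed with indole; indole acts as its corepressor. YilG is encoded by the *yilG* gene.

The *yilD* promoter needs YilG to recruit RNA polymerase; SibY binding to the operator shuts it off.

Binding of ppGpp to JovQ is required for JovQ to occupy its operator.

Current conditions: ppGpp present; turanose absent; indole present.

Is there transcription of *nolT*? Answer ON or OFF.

ON

ppGpp is present, so JovQ is active.
With repressor JovQ bound, *quvG* is not transcribed.
So QuvG is not produced.
Turanose is absent, so UlmH is inactive.
No activator is available at the *yilG* promoter, so *yilG* is not transcribed.
So YilG is not produced.
Indole is present, so SibY is active.
With repressor SibY bound, *yilD* is not transcribed.
So YilD is not produced.
With no repressor bound, *nolT* is transcribed.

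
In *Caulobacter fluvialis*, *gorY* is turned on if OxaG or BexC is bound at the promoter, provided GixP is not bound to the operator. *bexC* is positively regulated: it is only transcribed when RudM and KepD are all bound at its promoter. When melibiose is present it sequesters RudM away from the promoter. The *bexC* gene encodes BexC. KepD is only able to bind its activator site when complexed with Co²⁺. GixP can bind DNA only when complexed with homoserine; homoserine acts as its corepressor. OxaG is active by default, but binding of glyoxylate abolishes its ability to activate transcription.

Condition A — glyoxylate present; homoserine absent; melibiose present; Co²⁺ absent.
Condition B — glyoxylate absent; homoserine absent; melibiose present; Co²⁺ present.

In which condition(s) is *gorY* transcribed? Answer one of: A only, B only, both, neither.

B only

Condition A:
Glyoxylate is present, so OxaG is inactive.
Homoserine is absent, so GixP is inactive.
Melibiose is present, so RudM is inactive.
Co²⁺ is absent, so KepD is inactive.
Required activator RudM is absent, so *bexC* is not transcribed.
So BexC is not produced.
No activator is available at the *gorY* promoter, so *gorY* is not transcribed.
→ *gorY* is OFF in A.
Condition B:
Glyoxylate is absent, so OxaG is active.
Homoserine is absent, so GixP is inactive.
Melibiose is present, so RudM is inactive.
Co²⁺ is present, so KepD is active.
Required activator RudM is absent, so *bexC* is not transcribed.
So BexC is not produced.
Activator OxaG is present, so *gorY* is transcribed.
→ *gorY* is ON in B.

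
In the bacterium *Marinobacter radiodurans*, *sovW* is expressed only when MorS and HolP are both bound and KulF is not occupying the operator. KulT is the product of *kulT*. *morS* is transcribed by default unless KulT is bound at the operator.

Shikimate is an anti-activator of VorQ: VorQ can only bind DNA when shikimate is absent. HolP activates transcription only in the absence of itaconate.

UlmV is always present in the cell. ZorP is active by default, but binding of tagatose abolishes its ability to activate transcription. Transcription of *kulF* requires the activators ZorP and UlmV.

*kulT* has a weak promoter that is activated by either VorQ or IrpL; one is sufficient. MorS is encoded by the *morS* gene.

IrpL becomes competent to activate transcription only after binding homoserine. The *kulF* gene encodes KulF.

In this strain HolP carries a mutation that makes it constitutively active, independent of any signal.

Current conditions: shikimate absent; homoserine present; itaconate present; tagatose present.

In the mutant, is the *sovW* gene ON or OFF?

Tagatose is present, so ZorP is inactive.
UlmV is produced constitutively and is active.
Required activator ZorP is absent, so *kulF* is not transcribed.
So KulF is not produced.
Shikimate is absent, so VorQ is active.
Homoserine is present, so IrpL is active.
Activator VorQ is present, so *kulT* is transcribed.
So KulT is produced and active.
With repressor KulT bound, *morS* is not transcribed.
So MorS is not produced.
HolP is constitutively active in this strain.
Required activator MorS is absent, so *sovW* is not transcribed.

OFF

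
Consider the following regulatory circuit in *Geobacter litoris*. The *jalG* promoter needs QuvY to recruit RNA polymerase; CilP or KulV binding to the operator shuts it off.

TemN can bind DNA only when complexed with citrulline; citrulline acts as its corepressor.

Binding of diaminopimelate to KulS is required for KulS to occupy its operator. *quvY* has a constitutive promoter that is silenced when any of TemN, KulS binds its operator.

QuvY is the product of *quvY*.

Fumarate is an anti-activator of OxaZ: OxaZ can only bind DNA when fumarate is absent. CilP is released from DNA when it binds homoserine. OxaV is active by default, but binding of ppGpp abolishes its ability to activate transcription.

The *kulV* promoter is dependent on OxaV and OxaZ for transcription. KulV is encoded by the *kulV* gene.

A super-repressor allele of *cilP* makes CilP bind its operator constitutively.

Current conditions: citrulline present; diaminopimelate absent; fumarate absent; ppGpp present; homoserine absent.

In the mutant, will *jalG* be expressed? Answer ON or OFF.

OFF

CilP is constitutively active in this strain.
ppGpp is present, so OxaV is inactive.
Fumarate is absent, so OxaZ is active.
Required activator OxaV is absent, so *kulV* is not transcribed.
So KulV is not produced.
Citrulline is present, so TemN is active.
Diaminopimelate is absent, so KulS is inactive.
With repressor TemN bound, *quvY* is not transcribed.
So QuvY is not produced.
With repressor CilP bound, *jalG* is not transcribed.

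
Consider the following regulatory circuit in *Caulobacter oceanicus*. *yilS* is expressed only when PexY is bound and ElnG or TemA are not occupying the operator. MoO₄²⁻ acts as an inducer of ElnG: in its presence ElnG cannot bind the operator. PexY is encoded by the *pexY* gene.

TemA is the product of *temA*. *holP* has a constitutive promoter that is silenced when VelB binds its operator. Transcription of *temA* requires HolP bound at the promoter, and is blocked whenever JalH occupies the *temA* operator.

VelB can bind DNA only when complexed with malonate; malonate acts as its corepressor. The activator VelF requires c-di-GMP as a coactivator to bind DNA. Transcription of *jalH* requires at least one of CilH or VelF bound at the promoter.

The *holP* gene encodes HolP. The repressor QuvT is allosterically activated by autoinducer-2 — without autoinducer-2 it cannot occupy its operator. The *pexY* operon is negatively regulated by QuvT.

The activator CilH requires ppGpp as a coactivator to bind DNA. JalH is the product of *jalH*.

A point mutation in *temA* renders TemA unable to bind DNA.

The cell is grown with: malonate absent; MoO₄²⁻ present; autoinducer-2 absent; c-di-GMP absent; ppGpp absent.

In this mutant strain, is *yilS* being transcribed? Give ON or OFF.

ON

MoO₄²⁻ is present, so ElnG is inactive.
Autoinducer-2 is absent, so QuvT is inactive.
With no repressor bound, *pexY* is transcribed.
So PexY is produced and active.
TemA is non-functional in this strain, so it has no effect.
No repressor is bound and PexY is active, so *yilS* is transcribed.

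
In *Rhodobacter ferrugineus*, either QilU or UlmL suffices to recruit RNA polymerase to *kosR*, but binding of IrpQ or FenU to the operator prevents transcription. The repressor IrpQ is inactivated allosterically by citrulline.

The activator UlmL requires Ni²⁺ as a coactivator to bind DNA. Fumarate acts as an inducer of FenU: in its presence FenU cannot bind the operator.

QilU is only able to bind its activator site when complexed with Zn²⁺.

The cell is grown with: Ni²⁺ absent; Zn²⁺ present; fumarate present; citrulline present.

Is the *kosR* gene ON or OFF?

Zn²⁺ is present, so QilU is active.
Citrulline is present, so IrpQ is inactive.
Ni²⁺ is absent, so UlmL is inactive.
Fumarate is present, so FenU is inactive.
Activator QilU is present, so *kosR* is transcribed.

ON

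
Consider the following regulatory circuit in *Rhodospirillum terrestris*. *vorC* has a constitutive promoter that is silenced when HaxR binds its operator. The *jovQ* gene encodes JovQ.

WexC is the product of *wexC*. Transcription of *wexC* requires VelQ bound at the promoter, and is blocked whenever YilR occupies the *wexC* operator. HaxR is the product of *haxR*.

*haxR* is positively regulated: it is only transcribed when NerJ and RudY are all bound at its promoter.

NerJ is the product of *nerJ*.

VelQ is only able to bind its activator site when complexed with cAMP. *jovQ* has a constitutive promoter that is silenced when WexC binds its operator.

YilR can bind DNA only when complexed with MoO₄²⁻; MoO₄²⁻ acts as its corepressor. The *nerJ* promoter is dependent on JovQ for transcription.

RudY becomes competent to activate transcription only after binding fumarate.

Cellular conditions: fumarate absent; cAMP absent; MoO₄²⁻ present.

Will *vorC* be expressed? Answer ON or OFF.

cAMP is absent, so VelQ is inactive.
MoO₄²⁻ is present, so YilR is active.
With repressor YilR bound, *wexC* is not transcribed.
So WexC is not produced.
With no repressor bound, *jovQ* is transcribed.
So JovQ is produced and active.
No repressor is bound and JovQ is active, so *nerJ* is transcribed.
So NerJ is produced and active.
Fumarate is absent, so RudY is inactive.
Required activator RudY is absent, so *haxR* is not transcribed.
So HaxR is not produced.
With no repressor bound, *vorC* is transcribed.

ON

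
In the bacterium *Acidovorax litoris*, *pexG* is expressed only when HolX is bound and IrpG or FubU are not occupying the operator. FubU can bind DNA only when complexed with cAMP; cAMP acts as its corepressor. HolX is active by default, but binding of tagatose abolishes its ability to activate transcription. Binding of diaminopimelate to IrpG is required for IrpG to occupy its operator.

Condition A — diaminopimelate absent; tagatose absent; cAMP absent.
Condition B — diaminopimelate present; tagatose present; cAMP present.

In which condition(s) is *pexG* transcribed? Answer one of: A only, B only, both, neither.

Condition A:
Diaminopimelate is absent, so IrpG is inactive.
Tagatose is absent, so HolX is active.
cAMP is absent, so FubU is inactive.
No repressor is bound and HolX is active, so *pexG* is transcribed.
→ *pexG* is ON in A.
Condition B:
Diaminopimelate is present, so IrpG is active.
Tagatose is present, so HolX is inactive.
cAMP is present, so FubU is active.
With repressor IrpG bound, *pexG* is not transcribed.
→ *pexG* is OFF in B.

A only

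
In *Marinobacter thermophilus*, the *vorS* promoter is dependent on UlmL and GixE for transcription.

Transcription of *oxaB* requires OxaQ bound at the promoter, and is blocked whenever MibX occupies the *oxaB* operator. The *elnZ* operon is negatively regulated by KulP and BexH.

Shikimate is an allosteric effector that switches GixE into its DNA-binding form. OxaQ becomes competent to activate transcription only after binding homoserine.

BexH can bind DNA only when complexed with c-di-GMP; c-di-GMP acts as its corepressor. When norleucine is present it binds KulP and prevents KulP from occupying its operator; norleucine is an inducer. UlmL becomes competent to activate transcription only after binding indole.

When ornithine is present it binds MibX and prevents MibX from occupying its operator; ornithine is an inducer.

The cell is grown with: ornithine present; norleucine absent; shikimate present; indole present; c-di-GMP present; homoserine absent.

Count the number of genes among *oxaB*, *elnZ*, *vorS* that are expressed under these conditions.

1

Homoserine is absent, so OxaQ is inactive.
Ornithine is present, so MibX is inactive.
Required activator OxaQ is absent, so *oxaB* is not transcribed.
→ *oxaB* is OFF.
Norleucine is absent, so KulP is active.
c-di-GMP is present, so BexH is active.
With repressor KulP bound, *elnZ* is not transcribed.
→ *elnZ* is OFF.
Indole is present, so UlmL is active.
Shikimate is present, so GixE is active.
No repressor is bound and UlmL and GixE are active, so *vorS* is transcribed.
→ *vorS* is ON.
1 of the 3 genes is transcribed.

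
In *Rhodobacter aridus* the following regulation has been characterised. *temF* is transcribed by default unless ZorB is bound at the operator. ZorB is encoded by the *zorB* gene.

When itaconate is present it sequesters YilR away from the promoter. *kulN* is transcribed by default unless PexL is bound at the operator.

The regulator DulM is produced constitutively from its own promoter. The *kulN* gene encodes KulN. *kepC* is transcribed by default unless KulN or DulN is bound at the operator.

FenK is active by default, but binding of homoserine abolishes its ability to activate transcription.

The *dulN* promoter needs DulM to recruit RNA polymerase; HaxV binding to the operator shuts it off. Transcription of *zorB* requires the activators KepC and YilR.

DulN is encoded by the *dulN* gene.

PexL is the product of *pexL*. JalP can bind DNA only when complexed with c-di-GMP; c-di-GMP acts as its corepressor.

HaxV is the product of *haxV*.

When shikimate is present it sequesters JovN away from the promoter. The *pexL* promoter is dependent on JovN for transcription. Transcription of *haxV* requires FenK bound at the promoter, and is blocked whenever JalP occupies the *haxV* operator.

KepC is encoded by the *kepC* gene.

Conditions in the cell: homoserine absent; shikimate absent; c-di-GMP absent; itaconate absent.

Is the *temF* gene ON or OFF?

Shikimate is absent, so JovN is active.
No repressor is bound and JovN is active, so *pexL* is transcribed.
So PexL is produced and active.
With repressor PexL bound, *kulN* is not transcribed.
So KulN is not produced.
Homoserine is absent, so FenK is active.
c-di-GMP is absent, so JalP is inactive.
No repressor is bound and FenK is active, so *haxV* is transcribed.
So HaxV is produced and active.
DulM is produced constitutively and is active.
With repressor HaxV bound, *dulN* is not transcribed.
So DulN is not produced.
With no repressor bound, *kepC* is transcribed.
So KepC is produced and active.
Itaconate is absent, so YilR is active.
No repressor is bound and KepC and YilR are active, so *zorB* is transcribed.
So ZorB is produced and active.
With repressor ZorB bound, *temF* is not transcribed.

OFF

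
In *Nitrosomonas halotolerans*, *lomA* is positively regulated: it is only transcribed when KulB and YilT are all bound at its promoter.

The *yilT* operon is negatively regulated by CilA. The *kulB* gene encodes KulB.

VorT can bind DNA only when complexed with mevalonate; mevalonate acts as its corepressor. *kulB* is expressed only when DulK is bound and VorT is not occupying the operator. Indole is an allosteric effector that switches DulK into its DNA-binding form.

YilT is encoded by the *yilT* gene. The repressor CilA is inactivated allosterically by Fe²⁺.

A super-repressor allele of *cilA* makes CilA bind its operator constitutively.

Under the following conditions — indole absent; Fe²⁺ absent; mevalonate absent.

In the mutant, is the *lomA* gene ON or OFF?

Mevalonate is absent, so VorT is inactive.
Indole is absent, so DulK is inactive.
Required activator DulK is absent, so *kulB* is not transcribed.
So KulB is not produced.
CilA is constitutively active in this strain.
With repressor CilA bound, *yilT* is not transcribed.
So YilT is not produced.
Required activator KulB is absent, so *lomA* is not transcribed.

OFF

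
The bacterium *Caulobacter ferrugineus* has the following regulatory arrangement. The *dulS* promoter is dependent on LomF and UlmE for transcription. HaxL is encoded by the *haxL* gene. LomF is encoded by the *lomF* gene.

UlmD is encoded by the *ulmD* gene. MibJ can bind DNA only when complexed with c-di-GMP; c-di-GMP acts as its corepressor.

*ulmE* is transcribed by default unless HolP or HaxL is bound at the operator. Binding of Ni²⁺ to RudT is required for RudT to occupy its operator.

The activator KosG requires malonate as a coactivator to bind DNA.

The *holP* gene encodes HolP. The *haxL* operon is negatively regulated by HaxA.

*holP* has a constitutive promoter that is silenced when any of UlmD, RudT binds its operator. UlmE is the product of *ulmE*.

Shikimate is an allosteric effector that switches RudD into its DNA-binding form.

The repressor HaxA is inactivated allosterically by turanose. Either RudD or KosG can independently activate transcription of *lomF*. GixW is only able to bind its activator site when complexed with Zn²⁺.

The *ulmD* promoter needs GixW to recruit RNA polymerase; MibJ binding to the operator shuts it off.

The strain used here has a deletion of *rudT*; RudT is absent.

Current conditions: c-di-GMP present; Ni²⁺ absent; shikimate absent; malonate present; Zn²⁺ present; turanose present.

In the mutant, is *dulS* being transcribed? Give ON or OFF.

Shikimate is absent, so RudD is inactive.
Malonate is present, so KosG is active.
Activator KosG is present, so *lomF* is transcribed.
So LomF is produced and active.
c-di-GMP is present, so MibJ is active.
Zn²⁺ is present, so GixW is active.
With repressor MibJ bound, *ulmD* is not transcribed.
So UlmD is not produced.
RudT is non-functional in this strain, so it has no effect.
With no repressor bound, *holP* is transcribed.
So HolP is produced and active.
Turanose is present, so HaxA is inactive.
With no repressor bound, *haxL* is transcribed.
So HaxL is produced and active.
With repressor HolP bound, *ulmE* is not transcribed.
So UlmE is not produced.
Required activator UlmE is absent, so *dulS* is not transcribed.

OFF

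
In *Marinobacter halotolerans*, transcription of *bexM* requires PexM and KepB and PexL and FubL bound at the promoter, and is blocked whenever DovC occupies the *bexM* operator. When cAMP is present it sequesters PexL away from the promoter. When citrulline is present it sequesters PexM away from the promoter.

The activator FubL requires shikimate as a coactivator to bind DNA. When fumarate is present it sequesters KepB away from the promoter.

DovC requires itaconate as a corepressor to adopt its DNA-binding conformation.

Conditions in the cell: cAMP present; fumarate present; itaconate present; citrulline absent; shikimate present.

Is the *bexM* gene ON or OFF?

OFF

Citrulline is absent, so PexM is active.
Fumarate is present, so KepB is inactive.
Itaconate is present, so DovC is active.
cAMP is present, so PexL is inactive.
Shikimate is present, so FubL is active.
With repressor DovC bound, *bexM* is not transcribed.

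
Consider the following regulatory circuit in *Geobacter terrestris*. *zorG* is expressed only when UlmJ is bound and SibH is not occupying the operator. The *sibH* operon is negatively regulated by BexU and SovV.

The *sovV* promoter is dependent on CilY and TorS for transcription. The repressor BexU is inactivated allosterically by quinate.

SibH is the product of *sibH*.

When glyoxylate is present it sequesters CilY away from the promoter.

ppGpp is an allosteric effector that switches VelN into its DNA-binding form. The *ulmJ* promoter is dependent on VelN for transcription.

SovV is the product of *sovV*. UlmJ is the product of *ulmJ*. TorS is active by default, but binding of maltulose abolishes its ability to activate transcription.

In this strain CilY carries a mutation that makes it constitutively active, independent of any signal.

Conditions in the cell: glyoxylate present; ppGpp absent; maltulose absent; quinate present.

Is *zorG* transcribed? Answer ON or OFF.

OFF

Quinate is present, so BexU is inactive.
CilY is constitutively active in this strain.
Maltulose is absent, so TorS is active.
No repressor is bound and CilY and TorS are active, so *sovV* is transcribed.
So SovV is produced and active.
With repressor SovV bound, *sibH* is not transcribed.
So SibH is not produced.
ppGpp is absent, so VelN is inactive.
Required activator VelN is absent, so *ulmJ* is not transcribed.
So UlmJ is not produced.
Required activator UlmJ is absent, so *zorG* is not transcribed.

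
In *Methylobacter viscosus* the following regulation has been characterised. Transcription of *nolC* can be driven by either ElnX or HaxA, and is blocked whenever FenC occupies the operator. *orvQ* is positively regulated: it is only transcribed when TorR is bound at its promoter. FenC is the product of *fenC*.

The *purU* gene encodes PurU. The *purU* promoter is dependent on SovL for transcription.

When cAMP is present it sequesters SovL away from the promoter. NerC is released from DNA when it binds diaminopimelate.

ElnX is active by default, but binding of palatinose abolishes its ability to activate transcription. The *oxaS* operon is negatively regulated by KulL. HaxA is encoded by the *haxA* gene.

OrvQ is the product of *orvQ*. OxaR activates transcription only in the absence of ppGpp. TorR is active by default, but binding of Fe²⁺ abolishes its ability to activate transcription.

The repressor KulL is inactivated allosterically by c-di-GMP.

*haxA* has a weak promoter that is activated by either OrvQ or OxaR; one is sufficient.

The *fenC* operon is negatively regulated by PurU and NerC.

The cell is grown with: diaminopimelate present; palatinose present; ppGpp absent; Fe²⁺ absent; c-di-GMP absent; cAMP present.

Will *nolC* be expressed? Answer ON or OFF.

Palatinose is present, so ElnX is inactive.
cAMP is present, so SovL is inactive.
Required activator SovL is absent, so *purU* is not transcribed.
So PurU is not produced.
Diaminopimelate is present, so NerC is inactive.
With no repressor bound, *fenC* is transcribed.
So FenC is produced and active.
Fe²⁺ is absent, so TorR is active.
No repressor is bound and TorR is active, so *orvQ* is transcribed.
So OrvQ is produced and active.
ppGpp is absent, so OxaR is active.
Activator OrvQ is present, so *haxA* is transcribed.
So HaxA is produced and active.
With repressor FenC bound, *nolC* is not transcribed.

OFF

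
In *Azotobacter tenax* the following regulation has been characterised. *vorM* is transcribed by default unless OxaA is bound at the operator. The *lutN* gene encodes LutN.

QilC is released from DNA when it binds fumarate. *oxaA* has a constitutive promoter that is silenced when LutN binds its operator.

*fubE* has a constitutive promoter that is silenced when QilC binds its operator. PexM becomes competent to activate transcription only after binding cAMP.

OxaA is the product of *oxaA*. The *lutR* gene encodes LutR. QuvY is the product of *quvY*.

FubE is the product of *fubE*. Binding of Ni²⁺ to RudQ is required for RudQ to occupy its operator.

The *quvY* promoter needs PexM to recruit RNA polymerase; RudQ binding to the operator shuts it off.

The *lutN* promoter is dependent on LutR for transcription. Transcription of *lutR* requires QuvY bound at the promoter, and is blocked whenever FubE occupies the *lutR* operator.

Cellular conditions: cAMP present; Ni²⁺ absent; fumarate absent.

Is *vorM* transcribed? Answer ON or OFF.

Fumarate is absent, so QilC is active.
With repressor QilC bound, *fubE* is not transcribed.
So FubE is not produced.
Ni²⁺ is absent, so RudQ is inactive.
cAMP is present, so PexM is active.
No repressor is bound and PexM is active, so *quvY* is transcribed.
So QuvY is produced and active.
No repressor is bound and QuvY is active, so *lutR* is transcribed.
So LutR is produced and active.
No repressor is bound and LutR is active, so *lutN* is transcribed.
So LutN is produced and active.
With repressor LutN bound, *oxaA* is not transcribed.
So OxaA is not produced.
With no repressor bound, *vorM* is transcribed.

ON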